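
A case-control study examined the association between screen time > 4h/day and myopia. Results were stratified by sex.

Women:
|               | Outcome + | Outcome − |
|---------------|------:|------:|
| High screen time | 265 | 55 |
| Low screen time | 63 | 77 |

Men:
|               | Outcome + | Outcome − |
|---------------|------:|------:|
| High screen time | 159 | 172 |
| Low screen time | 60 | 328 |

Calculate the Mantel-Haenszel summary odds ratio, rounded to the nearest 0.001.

OR_MH = Σ(aᵢdᵢ/nᵢ) / Σ(bᵢcᵢ/nᵢ), where nᵢ is the stratum total.
Stratum 1 (Women): n = 460; a·d/n = 265·77/460 = 44.3587; b·c/n = 55·63/460 = 7.5326
Stratum 2 (Men): n = 719; a·d/n = 159·328/719 = 72.5341; b·c/n = 172·60/719 = 14.3533
OR_MH = (44.3587 + 72.5341) / (7.5326 + 14.3533) = 116.8928 / 21.8859 = 5.34101

5.341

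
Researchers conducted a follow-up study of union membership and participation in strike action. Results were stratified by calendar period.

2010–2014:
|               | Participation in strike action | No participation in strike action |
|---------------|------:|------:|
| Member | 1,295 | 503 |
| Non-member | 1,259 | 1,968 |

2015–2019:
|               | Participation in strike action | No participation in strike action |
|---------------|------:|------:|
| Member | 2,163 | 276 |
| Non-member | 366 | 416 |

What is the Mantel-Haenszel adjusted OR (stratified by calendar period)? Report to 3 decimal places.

4.997

OR_MH = Σ(aᵢdᵢ/nᵢ) / Σ(bᵢcᵢ/nᵢ), where nᵢ is the stratum total.
Stratum 1 (2010–2014): n = 5025; a·d/n = 1295·1968/5025 = 507.1761; b·c/n = 503·1259/5025 = 126.0253
Stratum 2 (2015–2019): n = 3221; a·d/n = 2163·416/3221 = 279.3567; b·c/n = 276·366/3221 = 31.3617
OR_MH = (507.1761 + 279.3567) / (126.0253 + 31.3617) = 786.5328 / 157.3870 = 4.99745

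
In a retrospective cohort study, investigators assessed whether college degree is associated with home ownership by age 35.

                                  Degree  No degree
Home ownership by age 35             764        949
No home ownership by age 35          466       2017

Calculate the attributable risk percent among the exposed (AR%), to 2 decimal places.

48.49

Reading the table with exposure as columns: a = 764 (Degree, case), b = 466 (Degree, non-case), c = 949 (No degree, case), d = 2017.
Risk in exposed = 764/1230 = 0.62114; risk in unexposed = 949/2966 = 0.31996.
RR = 0.62114/0.31996 = 1.94130
AR% = (RR − 1)/RR × 100 = (1.94130 − 1)/1.94130 × 100 = 48.4882%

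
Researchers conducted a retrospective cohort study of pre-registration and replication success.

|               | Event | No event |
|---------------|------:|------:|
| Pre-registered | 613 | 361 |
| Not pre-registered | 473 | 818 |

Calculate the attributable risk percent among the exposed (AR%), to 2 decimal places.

41.79

Cells: a = 613, b = 361, c = 473, d = 818.
Risk in exposed = 613/974 = 0.62936; risk in unexposed = 473/1291 = 0.36638.
RR = 0.62936/0.36638 = 1.71778
AR% = (RR − 1)/RR × 100 = (1.71778 − 1)/1.71778 × 100 = 41.7852%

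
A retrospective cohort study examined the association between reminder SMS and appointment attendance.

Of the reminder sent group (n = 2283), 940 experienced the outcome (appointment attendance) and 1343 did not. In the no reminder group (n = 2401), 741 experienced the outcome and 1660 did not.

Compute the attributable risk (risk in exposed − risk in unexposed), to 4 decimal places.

0.1031

From the description: a = 940, b = 1343, c = 741, d = 1660.
Risk in exposed = 940/2283 = 0.411739; risk in unexposed = 741/2401 = 0.308621.
Risk difference = 0.411739 − 0.308621 = 0.103118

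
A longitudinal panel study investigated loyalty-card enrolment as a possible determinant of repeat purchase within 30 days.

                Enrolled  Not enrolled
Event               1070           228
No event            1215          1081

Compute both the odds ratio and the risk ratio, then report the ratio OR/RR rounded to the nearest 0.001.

1.553

Reading the table with exposure as columns: a = 1070 (Enrolled, case), b = 1215 (Enrolled, non-case), c = 228 (Not enrolled, case), d = 1081.
OR = (1070·1081)/(1215·228) = 1156670/277020 = 4.17540
Risk in exposed = 1070/2285 = 0.46827; risk in unexposed = 228/1309 = 0.17418; RR = 2.68845
OR/RR = 4.17540 / 2.68845 = 1.55309
The outcome is not rare, so the OR lies further from 1 than the RR.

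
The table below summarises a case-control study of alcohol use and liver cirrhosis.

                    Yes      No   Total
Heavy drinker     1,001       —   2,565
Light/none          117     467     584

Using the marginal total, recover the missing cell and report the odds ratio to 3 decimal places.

The missing cell is in the exposed row: 2565 − 1001 = 1564.
So a = 1001, b = 1564, c = 117, d = 467.
OR = (a·d)/(b·c) = (1001 × 467) / (1564 × 117) = 467467 / 182988 = 2.55463

2.555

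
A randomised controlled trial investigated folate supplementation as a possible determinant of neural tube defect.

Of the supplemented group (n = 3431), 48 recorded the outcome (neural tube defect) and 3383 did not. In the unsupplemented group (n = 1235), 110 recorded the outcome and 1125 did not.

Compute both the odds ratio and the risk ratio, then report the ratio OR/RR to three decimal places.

From the description: a = 48, b = 3383, c = 110, d = 1125.
OR = (48·1125)/(3383·110) = 54000/372130 = 0.14511
Risk in exposed = 48/3431 = 0.01399; risk in unexposed = 110/1235 = 0.08907; RR = 0.15707
OR/RR = 0.14511 / 0.15707 = 0.92386
The outcome is rare in both groups, so OR ≈ RR (ratio near 1).

0.924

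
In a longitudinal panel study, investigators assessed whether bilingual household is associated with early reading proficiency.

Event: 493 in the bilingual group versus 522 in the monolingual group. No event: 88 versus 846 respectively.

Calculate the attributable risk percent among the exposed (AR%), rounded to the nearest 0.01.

55.03

From the description: a = 493, b = 88, c = 522, d = 846.
Risk in exposed = 493/581 = 0.84854; risk in unexposed = 522/1368 = 0.38158.
RR = 0.84854/0.38158 = 2.22375
AR% = (RR − 1)/RR × 100 = (2.22375 − 1)/2.22375 × 100 = 55.0310%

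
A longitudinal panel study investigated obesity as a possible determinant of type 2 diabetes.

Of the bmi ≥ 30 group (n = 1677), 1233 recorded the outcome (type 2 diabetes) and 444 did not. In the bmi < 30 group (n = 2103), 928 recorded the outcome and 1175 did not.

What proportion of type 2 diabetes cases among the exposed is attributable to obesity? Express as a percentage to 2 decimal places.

39.98

From the description: a = 1233, b = 444, c = 928, d = 1175.
Risk in exposed = 1233/1677 = 0.73524; risk in unexposed = 928/2103 = 0.44127.
RR = 0.73524/0.44127 = 1.66618
AR% = (RR − 1)/RR × 100 = (1.66618 − 1)/1.66618 × 100 = 39.9824%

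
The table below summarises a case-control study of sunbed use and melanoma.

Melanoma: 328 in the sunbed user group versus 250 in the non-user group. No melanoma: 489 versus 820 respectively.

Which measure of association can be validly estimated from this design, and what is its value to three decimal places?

2.200

From the description: a = 328, b = 489, c = 250, d = 820.
This is a case-control study: participants were sampled on outcome status, so risks in the source population cannot be estimated directly — relative risk is not valid here. The odds ratio is the appropriate measure.
OR = (a·d)/(b·c) = (328 × 820) / (489 × 250) = 268960 / 122250 = 2.20008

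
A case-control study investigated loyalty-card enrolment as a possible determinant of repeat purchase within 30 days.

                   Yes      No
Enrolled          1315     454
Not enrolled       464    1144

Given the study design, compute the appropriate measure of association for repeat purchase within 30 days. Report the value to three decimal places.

Cells: a = 1315, b = 454, c = 464, d = 1144.
This is a case-control study: participants were sampled on outcome status, so risks in the source population cannot be estimated directly — relative risk is not valid here. The odds ratio is the appropriate measure.
OR = (a·d)/(b·c) = (1315 × 1144) / (454 × 464) = 1504360 / 210656 = 7.14131

7.141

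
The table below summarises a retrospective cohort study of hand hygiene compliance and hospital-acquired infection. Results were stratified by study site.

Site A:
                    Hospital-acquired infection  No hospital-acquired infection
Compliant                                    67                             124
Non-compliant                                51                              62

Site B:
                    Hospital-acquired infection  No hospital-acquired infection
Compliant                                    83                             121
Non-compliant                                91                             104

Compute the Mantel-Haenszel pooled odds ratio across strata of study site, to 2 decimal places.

OR_MH = Σ(aᵢdᵢ/nᵢ) / Σ(bᵢcᵢ/nᵢ), where nᵢ is the stratum total.
Stratum 1 (Site A): n = 304; a·d/n = 67·62/304 = 13.6645; b·c/n = 124·51/304 = 20.8026
Stratum 2 (Site B): n = 399; a·d/n = 83·104/399 = 21.6341; b·c/n = 121·91/399 = 27.5965
OR_MH = (13.6645 + 21.6341) / (20.8026 + 27.5965) = 35.2986 / 48.3991 = 0.72932

0.73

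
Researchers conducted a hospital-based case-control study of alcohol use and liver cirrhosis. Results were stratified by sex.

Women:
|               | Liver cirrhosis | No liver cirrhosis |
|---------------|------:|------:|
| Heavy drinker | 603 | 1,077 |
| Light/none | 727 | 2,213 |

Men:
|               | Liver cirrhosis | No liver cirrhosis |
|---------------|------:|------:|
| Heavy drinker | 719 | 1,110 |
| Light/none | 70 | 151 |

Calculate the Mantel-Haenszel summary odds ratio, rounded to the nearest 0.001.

1.648

OR_MH = Σ(aᵢdᵢ/nᵢ) / Σ(bᵢcᵢ/nᵢ), where nᵢ is the stratum total.
Stratum 1 (Women): n = 4620; a·d/n = 603·2213/4620 = 288.8396; b·c/n = 1077·727/4620 = 169.4760
Stratum 2 (Men): n = 2050; a·d/n = 719·151/2050 = 52.9605; b·c/n = 1110·70/2050 = 37.9024
OR_MH = (288.8396 + 52.9605) / (169.4760 + 37.9024) = 341.8001 / 207.3784 = 1.64820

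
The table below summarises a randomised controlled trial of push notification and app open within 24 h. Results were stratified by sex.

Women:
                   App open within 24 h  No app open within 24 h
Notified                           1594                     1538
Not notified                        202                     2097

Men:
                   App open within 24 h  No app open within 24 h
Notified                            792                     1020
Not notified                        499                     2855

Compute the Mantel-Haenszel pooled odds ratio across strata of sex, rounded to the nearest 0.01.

6.76

OR_MH = Σ(aᵢdᵢ/nᵢ) / Σ(bᵢcᵢ/nᵢ), where nᵢ is the stratum total.
Stratum 1 (Women): n = 5431; a·d/n = 1594·2097/5431 = 615.4701; b·c/n = 1538·202/5431 = 57.2042
Stratum 2 (Men): n = 5166; a·d/n = 792·2855/5166 = 437.7003; b·c/n = 1020·499/5166 = 98.5250
OR_MH = (615.4701 + 437.7003) / (57.2042 + 98.5250) = 1053.1704 / 155.7292 = 6.76283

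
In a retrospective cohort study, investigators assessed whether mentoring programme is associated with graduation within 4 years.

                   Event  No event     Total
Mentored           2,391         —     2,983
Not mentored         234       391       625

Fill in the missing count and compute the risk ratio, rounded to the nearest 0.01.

2.14

The missing cell is in the exposed row: 2983 − 2391 = 592.
So a = 2391, b = 592, c = 234, d = 391.
RR = [a/(a+b)] / [c/(c+d)] = (2391/2983) / (234/625) = 0.80154/0.37440 = 2.14087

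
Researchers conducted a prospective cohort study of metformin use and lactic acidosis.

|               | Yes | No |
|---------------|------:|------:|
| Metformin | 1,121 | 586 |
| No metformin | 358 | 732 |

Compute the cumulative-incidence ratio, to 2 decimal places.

2.00

Cells: a = 1121, b = 586, c = 358, d = 732.
Risk in exposed = 1121/1707 = 0.65671; risk in unexposed = 358/1090 = 0.32844.
RR = 0.65671 / 0.32844 = 1.99947
The risk among the exposed is 2.00 times that among the unexposed.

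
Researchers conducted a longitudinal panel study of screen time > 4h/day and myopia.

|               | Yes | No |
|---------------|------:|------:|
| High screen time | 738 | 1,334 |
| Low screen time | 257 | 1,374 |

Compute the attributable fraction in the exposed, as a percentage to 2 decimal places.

Cells: a = 738, b = 1334, c = 257, d = 1374.
Risk in exposed = 738/2072 = 0.35618; risk in unexposed = 257/1631 = 0.15757.
RR = 0.35618/0.15757 = 2.26041
AR% = (RR − 1)/RR × 100 = (2.26041 − 1)/2.26041 × 100 = 55.7603%

55.76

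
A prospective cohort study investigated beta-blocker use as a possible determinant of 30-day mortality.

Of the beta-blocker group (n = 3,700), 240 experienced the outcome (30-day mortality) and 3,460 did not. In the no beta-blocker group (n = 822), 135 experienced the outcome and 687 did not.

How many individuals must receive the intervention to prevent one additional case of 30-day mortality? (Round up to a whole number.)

Risk in treated group = 240/3700 = 0.06486; risk in control = 135/822 = 0.16423.
Absolute risk reduction = 0.16423 − 0.06486 = 0.09937
NNT = 1 / ARR = 1 / 0.09937 = 10.064 → round up → 11

11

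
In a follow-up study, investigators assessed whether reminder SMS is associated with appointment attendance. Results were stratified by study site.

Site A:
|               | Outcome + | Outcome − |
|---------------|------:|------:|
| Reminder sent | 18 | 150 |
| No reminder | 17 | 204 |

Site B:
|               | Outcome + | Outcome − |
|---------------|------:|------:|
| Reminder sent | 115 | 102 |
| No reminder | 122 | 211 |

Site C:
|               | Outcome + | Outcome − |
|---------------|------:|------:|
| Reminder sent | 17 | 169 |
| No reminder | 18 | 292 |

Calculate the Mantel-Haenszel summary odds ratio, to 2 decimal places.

OR_MH = Σ(aᵢdᵢ/nᵢ) / Σ(bᵢcᵢ/nᵢ), where nᵢ is the stratum total.
Stratum 1 (Site A): n = 389; a·d/n = 18·204/389 = 9.4396; b·c/n = 150·17/389 = 6.5553
Stratum 2 (Site B): n = 550; a·d/n = 115·211/550 = 44.1182; b·c/n = 102·122/550 = 22.6255
Stratum 3 (Site C): n = 496; a·d/n = 17·292/496 = 10.0081; b·c/n = 169·18/496 = 6.1331
OR_MH = (9.4396 + 44.1182 + 10.0081) / (6.5553 + 22.6255 + 6.1331) = 63.5658 / 35.3138 = 1.80003

1.80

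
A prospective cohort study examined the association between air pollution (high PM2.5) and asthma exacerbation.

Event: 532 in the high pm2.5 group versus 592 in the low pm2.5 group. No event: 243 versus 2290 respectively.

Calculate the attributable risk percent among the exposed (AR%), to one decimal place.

70.1

From the description: a = 532, b = 243, c = 592, d = 2290.
Risk in exposed = 532/775 = 0.68645; risk in unexposed = 592/2882 = 0.20541.
RR = 0.68645/0.20541 = 3.34181
AR% = (RR − 1)/RR × 100 = (3.34181 − 1)/3.34181 × 100 = 70.0761%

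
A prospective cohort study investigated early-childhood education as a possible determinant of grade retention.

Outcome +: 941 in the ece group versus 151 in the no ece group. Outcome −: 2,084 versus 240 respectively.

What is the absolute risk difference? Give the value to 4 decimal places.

-0.0751

From the description: a = 941, b = 2084, c = 151, d = 240.
Risk in exposed = 941/3025 = 0.311074; risk in unexposed = 151/391 = 0.386189.
Risk difference = 0.311074 − 0.386189 = -0.075115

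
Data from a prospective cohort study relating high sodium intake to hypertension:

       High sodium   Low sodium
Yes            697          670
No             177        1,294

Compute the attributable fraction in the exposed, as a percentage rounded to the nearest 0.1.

57.2

Reading the table with exposure as columns: a = 697 (High sodium, case), b = 177 (High sodium, non-case), c = 670 (Low sodium, case), d = 1294.
Risk in exposed = 697/874 = 0.79748; risk in unexposed = 670/1964 = 0.34114.
RR = 0.79748/0.34114 = 2.33770
AR% = (RR − 1)/RR × 100 = (2.33770 − 1)/2.33770 × 100 = 57.2228%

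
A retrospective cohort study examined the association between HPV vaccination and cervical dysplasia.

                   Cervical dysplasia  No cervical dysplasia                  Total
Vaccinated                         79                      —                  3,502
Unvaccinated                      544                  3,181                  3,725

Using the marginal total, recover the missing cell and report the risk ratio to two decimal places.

The missing cell is in the exposed row: 3502 − 79 = 3423.
So a = 79, b = 3423, c = 544, d = 3181.
RR = [a/(a+b)] / [c/(c+d)] = (79/3502) / (544/3725) = 0.02256/0.14604 = 0.15447

0.15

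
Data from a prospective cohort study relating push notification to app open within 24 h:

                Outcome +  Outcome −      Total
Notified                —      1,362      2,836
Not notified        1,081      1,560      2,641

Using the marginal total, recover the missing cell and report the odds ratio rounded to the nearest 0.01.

1.56

The missing cell is in the exposed row: 2836 − 1362 = 1474.
So a = 1474, b = 1362, c = 1081, d = 1560.
OR = (a·d)/(b·c) = (1474 × 1560) / (1362 × 1081) = 2299440 / 1472322 = 1.56178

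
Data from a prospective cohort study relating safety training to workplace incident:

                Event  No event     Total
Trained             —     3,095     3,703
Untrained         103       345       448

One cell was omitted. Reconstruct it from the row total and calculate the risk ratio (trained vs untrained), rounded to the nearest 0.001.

The missing cell is in the exposed row: 3703 − 3095 = 608.
So a = 608, b = 3095, c = 103, d = 345.
RR = [a/(a+b)] / [c/(c+d)] = (608/3703) / (103/448) = 0.16419/0.22991 = 0.71415

0.714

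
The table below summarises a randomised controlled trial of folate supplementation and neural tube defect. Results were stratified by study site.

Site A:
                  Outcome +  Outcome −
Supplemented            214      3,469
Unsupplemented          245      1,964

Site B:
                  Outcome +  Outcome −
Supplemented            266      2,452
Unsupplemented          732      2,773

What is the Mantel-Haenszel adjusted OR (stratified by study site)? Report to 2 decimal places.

OR_MH = Σ(aᵢdᵢ/nᵢ) / Σ(bᵢcᵢ/nᵢ), where nᵢ is the stratum total.
Stratum 1 (Site A): n = 5892; a·d/n = 214·1964/5892 = 71.3333; b·c/n = 3469·245/5892 = 144.2473
Stratum 2 (Site B): n = 6223; a·d/n = 266·2773/6223 = 118.5309; b·c/n = 2452·732/6223 = 288.4242
OR_MH = (71.3333 + 118.5309) / (144.2473 + 288.4242) = 189.8643 / 432.6715 = 0.43882

0.44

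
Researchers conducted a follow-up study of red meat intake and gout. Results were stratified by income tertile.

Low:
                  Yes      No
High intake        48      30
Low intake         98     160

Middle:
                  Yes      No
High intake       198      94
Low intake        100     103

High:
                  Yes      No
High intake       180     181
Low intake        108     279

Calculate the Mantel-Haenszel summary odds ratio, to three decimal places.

OR_MH = Σ(aᵢdᵢ/nᵢ) / Σ(bᵢcᵢ/nᵢ), where nᵢ is the stratum total.
Stratum 1 (Low): n = 336; a·d/n = 48·160/336 = 22.8571; b·c/n = 30·98/336 = 8.7500
Stratum 2 (Middle): n = 495; a·d/n = 198·103/495 = 41.2000; b·c/n = 94·100/495 = 18.9899
Stratum 3 (High): n = 748; a·d/n = 180·279/748 = 67.1390; b·c/n = 181·108/748 = 26.1337
OR_MH = (22.8571 + 41.2000 + 67.1390) / (8.7500 + 18.9899 + 26.1337) = 131.1962 / 53.8736 = 2.43526

2.435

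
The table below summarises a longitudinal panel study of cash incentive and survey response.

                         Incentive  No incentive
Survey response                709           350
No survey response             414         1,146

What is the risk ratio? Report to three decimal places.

Reading the table with exposure as columns: a = 709 (Incentive, case), b = 414 (Incentive, non-case), c = 350 (No incentive, case), d = 1146.
Risk in exposed = 709/1123 = 0.63134; risk in unexposed = 350/1496 = 0.23396.
RR = 0.63134 / 0.23396 = 2.69855
The risk among the exposed is 2.70 times that among the unexposed.

2.699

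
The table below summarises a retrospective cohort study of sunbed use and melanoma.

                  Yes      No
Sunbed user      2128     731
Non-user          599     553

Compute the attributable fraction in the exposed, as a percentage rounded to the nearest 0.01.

Cells: a = 2128, b = 731, c = 599, d = 553.
Risk in exposed = 2128/2859 = 0.74432; risk in unexposed = 599/1152 = 0.51997.
RR = 0.74432/0.51997 = 1.43147
AR% = (RR − 1)/RR × 100 = (1.43147 − 1)/1.43147 × 100 = 30.1419%

30.14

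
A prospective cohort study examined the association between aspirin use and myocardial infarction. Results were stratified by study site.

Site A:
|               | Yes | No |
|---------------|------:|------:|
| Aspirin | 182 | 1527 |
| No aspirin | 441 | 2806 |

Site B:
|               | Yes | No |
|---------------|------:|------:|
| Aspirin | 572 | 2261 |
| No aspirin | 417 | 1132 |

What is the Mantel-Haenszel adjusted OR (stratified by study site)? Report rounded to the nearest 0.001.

OR_MH = Σ(aᵢdᵢ/nᵢ) / Σ(bᵢcᵢ/nᵢ), where nᵢ is the stratum total.
Stratum 1 (Site A): n = 4956; a·d/n = 182·2806/4956 = 103.0452; b·c/n = 1527·441/4956 = 135.8771
Stratum 2 (Site B): n = 4382; a·d/n = 572·1132/4382 = 147.7645; b·c/n = 2261·417/4382 = 215.1613
OR_MH = (103.0452 + 147.7645) / (135.8771 + 215.1613) = 250.8097 / 351.0385 = 0.71448

0.714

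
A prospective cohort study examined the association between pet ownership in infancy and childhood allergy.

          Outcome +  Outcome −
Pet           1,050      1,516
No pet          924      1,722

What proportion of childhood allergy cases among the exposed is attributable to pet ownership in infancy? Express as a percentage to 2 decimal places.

14.66

Cells: a = 1050, b = 1516, c = 924, d = 1722.
Risk in exposed = 1050/2566 = 0.40920; risk in unexposed = 924/2646 = 0.34921.
RR = 0.40920/0.34921 = 1.17179
AR% = (RR − 1)/RR × 100 = (1.17179 − 1)/1.17179 × 100 = 14.6606%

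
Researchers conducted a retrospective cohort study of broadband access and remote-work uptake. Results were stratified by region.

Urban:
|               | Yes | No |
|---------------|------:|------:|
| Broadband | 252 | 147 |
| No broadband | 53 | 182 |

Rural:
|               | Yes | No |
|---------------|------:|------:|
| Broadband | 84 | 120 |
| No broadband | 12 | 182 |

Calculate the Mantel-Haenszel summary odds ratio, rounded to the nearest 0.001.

6.963

OR_MH = Σ(aᵢdᵢ/nᵢ) / Σ(bᵢcᵢ/nᵢ), where nᵢ is the stratum total.
Stratum 1 (Urban): n = 634; a·d/n = 252·182/634 = 72.3407; b·c/n = 147·53/634 = 12.2886
Stratum 2 (Rural): n = 398; a·d/n = 84·182/398 = 38.4121; b·c/n = 120·12/398 = 3.6181
OR_MH = (72.3407 + 38.4121) / (12.2886 + 3.6181) = 110.7528 / 15.9067 = 6.96263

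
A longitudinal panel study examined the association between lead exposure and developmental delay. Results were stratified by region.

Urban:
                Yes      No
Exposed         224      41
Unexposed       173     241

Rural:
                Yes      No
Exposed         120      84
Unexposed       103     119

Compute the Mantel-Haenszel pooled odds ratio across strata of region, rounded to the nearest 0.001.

3.675

OR_MH = Σ(aᵢdᵢ/nᵢ) / Σ(bᵢcᵢ/nᵢ), where nᵢ is the stratum total.
Stratum 1 (Urban): n = 679; a·d/n = 224·241/679 = 79.5052; b·c/n = 41·173/679 = 10.4462
Stratum 2 (Rural): n = 426; a·d/n = 120·119/426 = 33.5211; b·c/n = 84·103/426 = 20.3099
OR_MH = (79.5052 + 33.5211) / (10.4462 + 20.3099) = 113.0263 / 30.7561 = 3.67492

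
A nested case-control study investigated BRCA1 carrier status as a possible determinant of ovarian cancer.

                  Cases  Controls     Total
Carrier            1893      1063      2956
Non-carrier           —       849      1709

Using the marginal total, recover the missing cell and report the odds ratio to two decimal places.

1.76

The missing cell is in the unexposed row: 1709 − 849 = 860.
So a = 1893, b = 1063, c = 860, d = 849.
OR = (a·d)/(b·c) = (1893 × 849) / (1063 × 860) = 1607157 / 914180 = 1.75803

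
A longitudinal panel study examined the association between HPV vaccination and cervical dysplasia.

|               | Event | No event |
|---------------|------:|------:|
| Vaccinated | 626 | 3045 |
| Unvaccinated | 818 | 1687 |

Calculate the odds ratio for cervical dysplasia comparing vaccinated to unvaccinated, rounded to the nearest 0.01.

Cells: a = 626, b = 3045, c = 818, d = 1687.
OR = (a·d)/(b·c) = (626 × 1687) / (3045 × 818) = 1056062 / 2490810 = 0.42398
Exposure is associated with lower odds of cervical dysplasia (OR = 0.42 < 1).

0.42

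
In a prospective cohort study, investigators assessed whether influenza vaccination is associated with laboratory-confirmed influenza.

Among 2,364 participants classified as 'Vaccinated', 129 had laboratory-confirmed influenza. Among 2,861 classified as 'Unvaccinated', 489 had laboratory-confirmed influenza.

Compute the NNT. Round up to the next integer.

9

Risk in treated group = 129/2364 = 0.05457; risk in control = 489/2861 = 0.17092.
Absolute risk reduction = 0.17092 − 0.05457 = 0.11635
NNT = 1 / ARR = 1 / 0.11635 = 8.595 → round up → 9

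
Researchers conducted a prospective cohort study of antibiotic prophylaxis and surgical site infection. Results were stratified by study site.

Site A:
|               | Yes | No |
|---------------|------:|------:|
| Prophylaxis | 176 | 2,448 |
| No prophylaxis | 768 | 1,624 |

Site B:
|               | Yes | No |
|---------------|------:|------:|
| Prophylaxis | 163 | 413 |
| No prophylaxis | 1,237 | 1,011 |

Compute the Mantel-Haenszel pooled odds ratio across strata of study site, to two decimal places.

OR_MH = Σ(aᵢdᵢ/nᵢ) / Σ(bᵢcᵢ/nᵢ), where nᵢ is the stratum total.
Stratum 1 (Site A): n = 5016; a·d/n = 176·1624/5016 = 56.9825; b·c/n = 2448·768/5016 = 374.8134
Stratum 2 (Site B): n = 2824; a·d/n = 163·1011/2824 = 58.3545; b·c/n = 413·1237/2824 = 180.9069
OR_MH = (56.9825 + 58.3545) / (374.8134 + 180.9069) = 115.3369 / 555.7203 = 0.20754

0.21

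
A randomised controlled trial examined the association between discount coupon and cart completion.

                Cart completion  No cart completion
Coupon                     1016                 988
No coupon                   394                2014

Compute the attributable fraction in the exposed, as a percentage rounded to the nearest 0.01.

67.73

Cells: a = 1016, b = 988, c = 394, d = 2014.
Risk in exposed = 1016/2004 = 0.50699; risk in unexposed = 394/2408 = 0.16362.
RR = 0.50699/0.16362 = 3.09853
AR% = (RR − 1)/RR × 100 = (3.09853 − 1)/3.09853 × 100 = 67.7267%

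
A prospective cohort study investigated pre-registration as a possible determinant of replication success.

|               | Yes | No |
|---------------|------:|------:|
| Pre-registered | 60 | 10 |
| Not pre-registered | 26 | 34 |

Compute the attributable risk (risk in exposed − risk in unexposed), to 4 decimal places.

Cells: a = 60, b = 10, c = 26, d = 34.
Risk in exposed = 60/70 = 0.857143; risk in unexposed = 26/60 = 0.433333.
Risk difference = 0.857143 − 0.433333 = 0.423810

0.4238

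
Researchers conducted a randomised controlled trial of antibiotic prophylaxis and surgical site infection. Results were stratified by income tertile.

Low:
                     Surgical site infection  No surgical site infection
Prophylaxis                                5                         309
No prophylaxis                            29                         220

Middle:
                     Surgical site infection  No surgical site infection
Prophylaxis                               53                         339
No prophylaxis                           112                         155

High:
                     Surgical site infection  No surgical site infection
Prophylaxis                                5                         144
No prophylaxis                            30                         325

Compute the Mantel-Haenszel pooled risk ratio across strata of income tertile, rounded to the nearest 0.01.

RR_MH = Σ(aᵢ·n₀ᵢ/nᵢ) / Σ(cᵢ·n₁ᵢ/nᵢ), with n₁ᵢ = aᵢ+bᵢ (exposed), n₀ᵢ = cᵢ+dᵢ (unexposed), nᵢ = n₁ᵢ+n₀ᵢ.
Stratum 1 (Low): n₁ = 314, n₀ = 249, n = 563; a·n₀/n = 5·249/563 = 2.2114; c·n₁/n = 29·314/563 = 16.1741
Stratum 2 (Middle): n₁ = 392, n₀ = 267, n = 659; a·n₀/n = 53·267/659 = 21.4734; c·n₁/n = 112·392/659 = 66.6222
Stratum 3 (High): n₁ = 149, n₀ = 355, n = 504; a·n₀/n = 5·355/504 = 3.5218; c·n₁/n = 30·149/504 = 8.8690
RR_MH = (2.2114 + 21.4734 + 3.5218) / (16.1741 + 66.6222 + 8.8690) = 27.2066 / 91.6653 = 0.29680

0.30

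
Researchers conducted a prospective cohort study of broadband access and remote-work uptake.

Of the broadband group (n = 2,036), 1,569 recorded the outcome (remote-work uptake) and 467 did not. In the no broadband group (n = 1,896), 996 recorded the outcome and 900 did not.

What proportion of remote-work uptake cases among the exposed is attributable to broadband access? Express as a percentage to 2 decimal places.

From the description: a = 1569, b = 467, c = 996, d = 900.
Risk in exposed = 1569/2036 = 0.77063; risk in unexposed = 996/1896 = 0.52532.
RR = 0.77063/0.52532 = 1.46698
AR% = (RR − 1)/RR × 100 = (1.46698 − 1)/1.46698 × 100 = 31.8327%

31.83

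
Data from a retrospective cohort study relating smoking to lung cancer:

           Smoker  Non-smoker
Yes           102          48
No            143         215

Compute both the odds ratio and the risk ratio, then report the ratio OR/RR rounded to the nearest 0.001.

1.401

Reading the table with exposure as columns: a = 102 (Smoker, case), b = 143 (Smoker, non-case), c = 48 (Non-smoker, case), d = 215.
OR = (102·215)/(143·48) = 21930/6864 = 3.19493
Risk in exposed = 102/245 = 0.41633; risk in unexposed = 48/263 = 0.18251; RR = 2.28112
OR/RR = 3.19493 / 2.28112 = 1.40060
The outcome is not rare, so the OR lies further from 1 than the RR.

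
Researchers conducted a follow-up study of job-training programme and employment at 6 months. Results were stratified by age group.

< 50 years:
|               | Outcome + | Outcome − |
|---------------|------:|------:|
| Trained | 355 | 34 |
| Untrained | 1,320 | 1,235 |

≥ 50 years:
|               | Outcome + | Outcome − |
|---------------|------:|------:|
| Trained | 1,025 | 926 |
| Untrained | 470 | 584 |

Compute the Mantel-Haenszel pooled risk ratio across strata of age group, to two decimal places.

1.39

RR_MH = Σ(aᵢ·n₀ᵢ/nᵢ) / Σ(cᵢ·n₁ᵢ/nᵢ), with n₁ᵢ = aᵢ+bᵢ (exposed), n₀ᵢ = cᵢ+dᵢ (unexposed), nᵢ = n₁ᵢ+n₀ᵢ.
Stratum 1 (< 50 years): n₁ = 389, n₀ = 2555, n = 2944; a·n₀/n = 355·2555/2944 = 308.0927; c·n₁/n = 1320·389/2944 = 174.4158
Stratum 2 (≥ 50 years): n₁ = 1951, n₀ = 1054, n = 3005; a·n₀/n = 1025·1054/3005 = 359.5175; c·n₁/n = 470·1951/3005 = 305.1481
RR_MH = (308.0927 + 359.5175) / (174.4158 + 305.1481) = 667.6102 / 479.5638 = 1.39212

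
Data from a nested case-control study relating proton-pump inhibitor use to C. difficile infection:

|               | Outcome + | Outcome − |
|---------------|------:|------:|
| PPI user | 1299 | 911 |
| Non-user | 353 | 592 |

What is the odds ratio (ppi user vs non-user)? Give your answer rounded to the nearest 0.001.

2.391

Cells: a = 1299, b = 911, c = 353, d = 592.
OR = (a·d)/(b·c) = (1299 × 592) / (911 × 353) = 769008 / 321583 = 2.39132
The odds of C. difficile infection are about 2.39 times as high in the ppi user group.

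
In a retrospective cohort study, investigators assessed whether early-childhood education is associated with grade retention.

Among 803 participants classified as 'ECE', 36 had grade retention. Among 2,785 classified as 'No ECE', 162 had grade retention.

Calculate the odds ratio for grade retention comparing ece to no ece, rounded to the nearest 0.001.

0.760

From the description: a = 36, b = 767, c = 162, d = 2623.
OR = (a·d)/(b·c) = (36 × 2623) / (767 × 162) = 94428 / 124254 = 0.75996
Exposure is associated with lower odds of grade retention (OR = 0.76 < 1).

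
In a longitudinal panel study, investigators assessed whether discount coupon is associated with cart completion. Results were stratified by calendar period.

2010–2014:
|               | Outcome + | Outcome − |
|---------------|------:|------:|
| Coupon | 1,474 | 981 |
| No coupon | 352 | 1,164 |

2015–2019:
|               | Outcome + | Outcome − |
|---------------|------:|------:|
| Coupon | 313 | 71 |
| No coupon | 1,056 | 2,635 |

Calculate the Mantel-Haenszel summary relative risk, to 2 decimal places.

RR_MH = Σ(aᵢ·n₀ᵢ/nᵢ) / Σ(cᵢ·n₁ᵢ/nᵢ), with n₁ᵢ = aᵢ+bᵢ (exposed), n₀ᵢ = cᵢ+dᵢ (unexposed), nᵢ = n₁ᵢ+n₀ᵢ.
Stratum 1 (2010–2014): n₁ = 2455, n₀ = 1516, n = 3971; a·n₀/n = 1474·1516/3971 = 562.7258; c·n₁/n = 352·2455/3971 = 217.6177
Stratum 2 (2015–2019): n₁ = 384, n₀ = 3691, n = 4075; a·n₀/n = 313·3691/4075 = 283.5050; c·n₁/n = 1056·384/4075 = 99.5102
RR_MH = (562.7258 + 283.5050) / (217.6177 + 99.5102) = 846.2308 / 317.1279 = 2.66842

2.67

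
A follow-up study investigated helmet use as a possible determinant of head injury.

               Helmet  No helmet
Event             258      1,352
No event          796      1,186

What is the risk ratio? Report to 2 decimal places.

Reading the table with exposure as columns: a = 258 (Helmet, case), b = 796 (Helmet, non-case), c = 1352 (No helmet, case), d = 1186.
Risk in exposed = 258/1054 = 0.24478; risk in unexposed = 1352/2538 = 0.53270.
RR = 0.24478 / 0.53270 = 0.45951
The risk is 54% lower among the exposed than among the unexposed.

0.46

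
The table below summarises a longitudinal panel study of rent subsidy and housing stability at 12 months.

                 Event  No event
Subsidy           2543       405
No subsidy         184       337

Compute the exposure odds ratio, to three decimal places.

Cells: a = 2543, b = 405, c = 184, d = 337.
OR = (a·d)/(b·c) = (2543 × 337) / (405 × 184) = 856991 / 74520 = 11.50015
The odds of housing stability at 12 months are about 11.50 times as high in the subsidy group.

11.500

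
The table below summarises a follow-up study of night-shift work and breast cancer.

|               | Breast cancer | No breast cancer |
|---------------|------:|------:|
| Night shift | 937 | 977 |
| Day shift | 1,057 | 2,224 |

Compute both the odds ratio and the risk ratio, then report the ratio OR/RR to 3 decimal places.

1.328

Cells: a = 937, b = 977, c = 1057, d = 2224.
OR = (937·2224)/(977·1057) = 2083888/1032689 = 2.01792
Risk in exposed = 937/1914 = 0.48955; risk in unexposed = 1057/3281 = 0.32216; RR = 1.51960
OR/RR = 2.01792 / 1.51960 = 1.32793
The outcome is not rare, so the OR lies further from 1 than the RR.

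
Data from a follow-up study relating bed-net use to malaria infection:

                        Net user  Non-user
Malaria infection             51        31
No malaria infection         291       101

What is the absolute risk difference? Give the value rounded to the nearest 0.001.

Reading the table with exposure as columns: a = 51 (Net user, case), b = 291 (Net user, non-case), c = 31 (Non-user, case), d = 101.
Risk in exposed = 51/342 = 0.149123; risk in unexposed = 31/132 = 0.234848.
Risk difference = 0.149123 − 0.234848 = -0.085726

-0.086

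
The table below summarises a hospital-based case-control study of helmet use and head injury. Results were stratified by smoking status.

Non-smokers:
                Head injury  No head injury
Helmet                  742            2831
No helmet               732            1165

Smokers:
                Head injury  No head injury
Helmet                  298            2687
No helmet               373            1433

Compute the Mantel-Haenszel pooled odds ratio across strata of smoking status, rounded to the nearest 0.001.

OR_MH = Σ(aᵢdᵢ/nᵢ) / Σ(bᵢcᵢ/nᵢ), where nᵢ is the stratum total.
Stratum 1 (Non-smokers): n = 5470; a·d/n = 742·1165/5470 = 158.0311; b·c/n = 2831·732/5470 = 378.8468
Stratum 2 (Smokers): n = 4791; a·d/n = 298·1433/4791 = 89.1325; b·c/n = 2687·373/4791 = 209.1945
OR_MH = (158.0311 + 89.1325) / (378.8468 + 209.1945) = 247.1636 / 588.0413 = 0.42032

0.420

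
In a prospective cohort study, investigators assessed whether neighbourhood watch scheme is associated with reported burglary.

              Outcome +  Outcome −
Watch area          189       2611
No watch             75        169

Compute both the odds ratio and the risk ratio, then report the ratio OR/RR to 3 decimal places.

0.743

Cells: a = 189, b = 2611, c = 75, d = 169.
OR = (189·169)/(2611·75) = 31941/195825 = 0.16311
Risk in exposed = 189/2800 = 0.06750; risk in unexposed = 75/244 = 0.30738; RR = 0.21960
OR/RR = 0.16311 / 0.21960 = 0.74276
The outcome is not rare, so the OR lies further from 1 than the RR.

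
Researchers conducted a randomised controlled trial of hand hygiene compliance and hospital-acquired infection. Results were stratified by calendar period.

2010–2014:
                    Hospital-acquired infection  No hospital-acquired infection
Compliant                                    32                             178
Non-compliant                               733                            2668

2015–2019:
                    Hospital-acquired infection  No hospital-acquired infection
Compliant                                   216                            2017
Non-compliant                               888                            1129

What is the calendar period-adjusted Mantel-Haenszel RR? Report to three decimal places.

0.261

RR_MH = Σ(aᵢ·n₀ᵢ/nᵢ) / Σ(cᵢ·n₁ᵢ/nᵢ), with n₁ᵢ = aᵢ+bᵢ (exposed), n₀ᵢ = cᵢ+dᵢ (unexposed), nᵢ = n₁ᵢ+n₀ᵢ.
Stratum 1 (2010–2014): n₁ = 210, n₀ = 3401, n = 3611; a·n₀/n = 32·3401/3611 = 30.1390; c·n₁/n = 733·210/3611 = 42.6281
Stratum 2 (2015–2019): n₁ = 2233, n₀ = 2017, n = 4250; a·n₀/n = 216·2017/4250 = 102.5111; c·n₁/n = 888·2233/4250 = 466.5656
RR_MH = (30.1390 + 102.5111) / (42.6281 + 466.5656) = 132.6501 / 509.1937 = 0.26051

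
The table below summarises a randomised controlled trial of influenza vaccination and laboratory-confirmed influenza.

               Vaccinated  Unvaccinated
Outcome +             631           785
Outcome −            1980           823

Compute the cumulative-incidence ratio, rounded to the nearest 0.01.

0.50

Reading the table with exposure as columns: a = 631 (Vaccinated, case), b = 1980 (Vaccinated, non-case), c = 785 (Unvaccinated, case), d = 823.
Risk in exposed = 631/2611 = 0.24167; risk in unexposed = 785/1608 = 0.48818.
RR = 0.24167 / 0.48818 = 0.49504
The risk is 50% lower among the exposed than among the unexposed.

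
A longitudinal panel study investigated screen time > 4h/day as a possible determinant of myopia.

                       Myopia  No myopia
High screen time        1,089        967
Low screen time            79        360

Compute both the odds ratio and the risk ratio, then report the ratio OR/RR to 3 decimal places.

Cells: a = 1089, b = 967, c = 79, d = 360.
OR = (1089·360)/(967·79) = 392040/76393 = 5.13188
Risk in exposed = 1089/2056 = 0.52967; risk in unexposed = 79/439 = 0.17995; RR = 2.94335
OR/RR = 5.13188 / 2.94335 = 1.74355
The outcome is not rare, so the OR lies further from 1 than the RR.

1.744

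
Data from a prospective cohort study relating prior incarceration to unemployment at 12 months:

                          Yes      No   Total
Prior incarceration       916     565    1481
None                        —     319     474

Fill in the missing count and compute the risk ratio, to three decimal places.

The missing cell is in the unexposed row: 474 − 319 = 155.
So a = 916, b = 565, c = 155, d = 319.
RR = [a/(a+b)] / [c/(c+d)] = (916/1481) / (155/474) = 0.61850/0.32700 = 1.89142

1.891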